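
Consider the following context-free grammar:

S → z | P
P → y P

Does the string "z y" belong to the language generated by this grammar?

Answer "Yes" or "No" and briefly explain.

No - no valid derivation exists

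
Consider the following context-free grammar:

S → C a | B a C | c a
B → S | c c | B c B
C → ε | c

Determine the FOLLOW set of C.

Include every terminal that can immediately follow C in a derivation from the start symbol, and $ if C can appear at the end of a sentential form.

We compute FOLLOW(C) using the standard algorithm.
FOLLOW(S) starts with {$}.
FIRST(B) = {a, c}
FIRST(C) = {c, ε}
FIRST(S) = {a, c}
FOLLOW(B) = {a, c}
FOLLOW(C) = {$, a, c}
FOLLOW(S) = {$, a, c}
Therefore, FOLLOW(C) = {$, a, c}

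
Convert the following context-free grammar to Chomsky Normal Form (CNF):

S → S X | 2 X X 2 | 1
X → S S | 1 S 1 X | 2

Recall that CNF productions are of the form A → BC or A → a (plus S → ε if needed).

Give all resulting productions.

T2 → 2; S → 1; T1 → 1; X → 2; S → S X; S → T2 X0; X0 → X X1; X1 → X T2; X → S S; X → T1 X2; X2 → S X3; X3 → T1 X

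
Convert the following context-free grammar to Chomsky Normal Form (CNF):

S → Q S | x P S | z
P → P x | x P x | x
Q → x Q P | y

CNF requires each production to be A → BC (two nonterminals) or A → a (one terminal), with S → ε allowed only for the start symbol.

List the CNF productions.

TX → x; S → z; P → x; Q → y; S → Q S; S → TX X0; X0 → P S; P → P TX; P → TX X1; X1 → P TX; Q → TX X2; X2 → Q P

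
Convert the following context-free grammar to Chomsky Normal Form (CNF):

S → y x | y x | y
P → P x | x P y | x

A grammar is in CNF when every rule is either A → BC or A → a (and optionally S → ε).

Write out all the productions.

TY → y; TX → x; S → y; P → x; S → TY TX; S → TY TX; P → P TX; P → TX X0; X0 → P TY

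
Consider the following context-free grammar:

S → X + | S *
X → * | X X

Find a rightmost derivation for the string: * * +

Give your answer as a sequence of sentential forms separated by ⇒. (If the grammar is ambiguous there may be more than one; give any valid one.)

S ⇒ X + ⇒ X X + ⇒ X * + ⇒ * * +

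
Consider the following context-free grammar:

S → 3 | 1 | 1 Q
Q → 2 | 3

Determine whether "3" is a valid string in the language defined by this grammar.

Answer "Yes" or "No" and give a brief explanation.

Yes - a valid derivation exists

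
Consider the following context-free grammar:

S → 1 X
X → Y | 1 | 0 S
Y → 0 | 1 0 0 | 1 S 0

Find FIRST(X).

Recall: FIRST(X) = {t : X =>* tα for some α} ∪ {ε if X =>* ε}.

We compute FIRST(X) using the standard algorithm.
FIRST(S) = {1}
FIRST(X) = {0, 1}
FIRST(Y) = {0, 1}
Therefore, FIRST(X) = {0, 1}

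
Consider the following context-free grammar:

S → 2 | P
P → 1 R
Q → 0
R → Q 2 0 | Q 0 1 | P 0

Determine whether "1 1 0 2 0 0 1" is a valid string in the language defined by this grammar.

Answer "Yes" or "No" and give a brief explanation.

No - no valid derivation exists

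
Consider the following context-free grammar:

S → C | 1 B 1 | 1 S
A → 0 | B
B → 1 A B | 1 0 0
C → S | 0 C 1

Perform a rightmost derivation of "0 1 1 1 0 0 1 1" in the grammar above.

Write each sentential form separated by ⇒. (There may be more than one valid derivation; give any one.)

S ⇒ C ⇒ 0 C 1 ⇒ 0 S 1 ⇒ 0 1 S 1 ⇒ 0 1 1 B 1 1 ⇒ 0 1 1 1 0 0 1 1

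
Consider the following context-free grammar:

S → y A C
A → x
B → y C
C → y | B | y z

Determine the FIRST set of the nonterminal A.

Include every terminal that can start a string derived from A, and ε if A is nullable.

We compute FIRST(A) using the standard algorithm.
FIRST(A) = {x}
FIRST(B) = {y}
FIRST(C) = {y}
FIRST(S) = {y}
Therefore, FIRST(A) = {x}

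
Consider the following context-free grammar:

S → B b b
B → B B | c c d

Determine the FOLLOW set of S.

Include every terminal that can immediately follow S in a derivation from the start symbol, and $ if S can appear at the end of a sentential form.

We compute FOLLOW(S) using the standard algorithm.
FOLLOW(S) starts with {$}.
FIRST(B) = {c}
FIRST(S) = {c}
FOLLOW(B) = {b, c}
FOLLOW(S) = {$}
Therefore, FOLLOW(S) = {$}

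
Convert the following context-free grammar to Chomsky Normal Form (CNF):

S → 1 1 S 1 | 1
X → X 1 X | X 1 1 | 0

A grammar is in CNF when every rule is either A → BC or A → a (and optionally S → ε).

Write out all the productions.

T1 → 1; S → 1; X → 0; S → T1 X0; X0 → T1 X1; X1 → S T1; X → X X2; X2 → T1 X; X → X X3; X3 → T1 T1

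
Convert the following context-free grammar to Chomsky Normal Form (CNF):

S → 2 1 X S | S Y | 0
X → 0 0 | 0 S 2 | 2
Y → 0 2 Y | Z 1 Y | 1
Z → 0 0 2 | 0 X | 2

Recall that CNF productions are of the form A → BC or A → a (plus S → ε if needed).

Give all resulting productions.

T2 → 2; T1 → 1; S → 0; T0 → 0; X → 2; Y → 1; Z → 2; S → T2 X0; X0 → T1 X1; X1 → X S; S → S Y; X → T0 T0; X → T0 X2; X2 → S T2; Y → T0 X3; X3 → T2 Y; Y → Z X4; X4 → T1 Y; Z → T0 X5; X5 → T0 T2; Z → T0 X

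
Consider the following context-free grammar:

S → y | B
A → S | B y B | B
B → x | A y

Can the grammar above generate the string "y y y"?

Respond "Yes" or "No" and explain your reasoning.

Yes - a valid derivation exists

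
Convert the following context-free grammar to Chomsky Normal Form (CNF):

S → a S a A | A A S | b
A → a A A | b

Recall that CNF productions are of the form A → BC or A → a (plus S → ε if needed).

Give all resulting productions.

TA → a; S → b; A → b; S → TA X0; X0 → S X1; X1 → TA A; S → A X2; X2 → A S; A → TA X3; X3 → A A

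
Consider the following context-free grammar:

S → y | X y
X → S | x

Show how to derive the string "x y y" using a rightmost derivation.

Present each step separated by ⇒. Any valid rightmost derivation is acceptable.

S ⇒ X y ⇒ S y ⇒ X y y ⇒ x y y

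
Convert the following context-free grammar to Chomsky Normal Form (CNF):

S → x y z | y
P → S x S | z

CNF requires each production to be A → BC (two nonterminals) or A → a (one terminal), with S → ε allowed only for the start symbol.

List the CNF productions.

TX → x; TY → y; TZ → z; S → y; P → z; S → TX X0; X0 → TY TZ; P → S X1; X1 → TX S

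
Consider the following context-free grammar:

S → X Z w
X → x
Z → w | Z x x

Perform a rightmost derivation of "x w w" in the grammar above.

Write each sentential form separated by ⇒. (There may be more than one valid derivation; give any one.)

S ⇒ X Z w ⇒ X w w ⇒ x w w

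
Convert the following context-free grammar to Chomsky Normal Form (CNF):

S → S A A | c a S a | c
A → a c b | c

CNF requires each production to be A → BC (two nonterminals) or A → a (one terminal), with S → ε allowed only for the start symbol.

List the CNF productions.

TC → c; TA → a; S → c; TB → b; A → c; S → S X0; X0 → A A; S → TC X1; X1 → TA X2; X2 → S TA; A → TA X3; X3 → TC TB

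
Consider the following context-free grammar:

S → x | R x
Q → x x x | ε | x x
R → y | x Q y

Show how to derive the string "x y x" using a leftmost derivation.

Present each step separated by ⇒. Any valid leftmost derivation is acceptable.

S ⇒ R x ⇒ x Q y x ⇒ x y x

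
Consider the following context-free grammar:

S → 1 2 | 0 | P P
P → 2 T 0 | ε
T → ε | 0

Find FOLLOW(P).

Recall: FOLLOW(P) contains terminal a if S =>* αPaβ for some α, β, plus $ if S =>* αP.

We compute FOLLOW(P) using the standard algorithm.
FOLLOW(S) starts with {$}.
FIRST(P) = {2, ε}
FIRST(S) = {0, 1, 2, ε}
FIRST(T) = {0, ε}
FOLLOW(P) = {$, 2}
FOLLOW(S) = {$}
FOLLOW(T) = {0}
Therefore, FOLLOW(P) = {$, 2}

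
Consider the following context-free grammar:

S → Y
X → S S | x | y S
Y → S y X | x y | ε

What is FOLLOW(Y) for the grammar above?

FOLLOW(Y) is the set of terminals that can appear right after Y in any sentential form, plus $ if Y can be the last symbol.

We compute FOLLOW(Y) using the standard algorithm.
FOLLOW(S) starts with {$}.
FIRST(S) = {x, y, ε}
FIRST(X) = {x, y, ε}
FIRST(Y) = {x, y, ε}
FOLLOW(S) = {$, x, y}
FOLLOW(X) = {$, x, y}
FOLLOW(Y) = {$, x, y}
Therefore, FOLLOW(Y) = {$, x, y}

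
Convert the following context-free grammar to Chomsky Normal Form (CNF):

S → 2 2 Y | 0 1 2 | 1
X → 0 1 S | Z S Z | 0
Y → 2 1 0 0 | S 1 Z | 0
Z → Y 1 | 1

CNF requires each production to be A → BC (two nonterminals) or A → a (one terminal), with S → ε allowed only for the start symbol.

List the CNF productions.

T2 → 2; T0 → 0; T1 → 1; S → 1; X → 0; Y → 0; Z → 1; S → T2 X0; X0 → T2 Y; S → T0 X1; X1 → T1 T2; X → T0 X2; X2 → T1 S; X → Z X3; X3 → S Z; Y → T2 X4; X4 → T1 X5; X5 → T0 T0; Y → S X6; X6 → T1 Z; Z → Y T1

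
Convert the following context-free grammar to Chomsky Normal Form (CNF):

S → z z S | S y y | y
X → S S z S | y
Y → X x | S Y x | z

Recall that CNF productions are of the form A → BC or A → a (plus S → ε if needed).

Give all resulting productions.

TZ → z; TY → y; S → y; X → y; TX → x; Y → z; S → TZ X0; X0 → TZ S; S → S X1; X1 → TY TY; X → S X2; X2 → S X3; X3 → TZ S; Y → X TX; Y → S X4; X4 → Y TX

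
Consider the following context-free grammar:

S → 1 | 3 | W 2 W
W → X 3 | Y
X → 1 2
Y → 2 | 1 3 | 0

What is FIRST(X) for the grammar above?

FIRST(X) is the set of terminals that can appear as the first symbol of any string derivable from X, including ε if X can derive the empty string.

We compute FIRST(X) using the standard algorithm.
FIRST(S) = {0, 1, 2, 3}
FIRST(W) = {0, 1, 2}
FIRST(X) = {1}
FIRST(Y) = {0, 1, 2}
Therefore, FIRST(X) = {1}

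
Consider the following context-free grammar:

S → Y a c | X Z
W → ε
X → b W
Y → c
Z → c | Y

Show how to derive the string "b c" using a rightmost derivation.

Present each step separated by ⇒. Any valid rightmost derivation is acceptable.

S ⇒ X Z ⇒ X c ⇒ b W c ⇒ b c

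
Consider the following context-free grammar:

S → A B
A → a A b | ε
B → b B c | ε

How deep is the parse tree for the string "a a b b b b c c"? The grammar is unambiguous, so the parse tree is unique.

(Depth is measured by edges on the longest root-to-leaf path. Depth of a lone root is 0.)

4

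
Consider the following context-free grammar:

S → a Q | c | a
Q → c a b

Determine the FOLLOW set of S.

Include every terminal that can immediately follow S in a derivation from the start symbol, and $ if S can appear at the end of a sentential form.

We compute FOLLOW(S) using the standard algorithm.
FOLLOW(S) starts with {$}.
FIRST(Q) = {c}
FIRST(S) = {a, c}
FOLLOW(Q) = {$}
FOLLOW(S) = {$}
Therefore, FOLLOW(S) = {$}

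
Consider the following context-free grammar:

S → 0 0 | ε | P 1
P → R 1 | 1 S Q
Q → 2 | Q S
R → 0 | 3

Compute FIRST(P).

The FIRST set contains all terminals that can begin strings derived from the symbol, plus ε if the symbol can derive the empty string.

We compute FIRST(P) using the standard algorithm.
FIRST(P) = {0, 1, 3}
FIRST(Q) = {2}
FIRST(R) = {0, 3}
FIRST(S) = {0, 1, 3, ε}
Therefore, FIRST(P) = {0, 1, 3}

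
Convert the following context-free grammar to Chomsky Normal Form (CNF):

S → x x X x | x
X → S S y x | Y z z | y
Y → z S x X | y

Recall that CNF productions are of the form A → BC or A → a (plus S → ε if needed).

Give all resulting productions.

TX → x; S → x; TY → y; TZ → z; X → y; Y → y; S → TX X0; X0 → TX X1; X1 → X TX; X → S X2; X2 → S X3; X3 → TY TX; X → Y X4; X4 → TZ TZ; Y → TZ X5; X5 → S X6; X6 → TX X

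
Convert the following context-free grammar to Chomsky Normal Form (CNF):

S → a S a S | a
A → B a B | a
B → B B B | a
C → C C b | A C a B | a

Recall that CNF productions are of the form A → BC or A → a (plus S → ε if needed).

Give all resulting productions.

TA → a; S → a; A → a; B → a; TB → b; C → a; S → TA X0; X0 → S X1; X1 → TA S; A → B X2; X2 → TA B; B → B X3; X3 → B B; C → C X4; X4 → C TB; C → A X5; X5 → C X6; X6 → TA B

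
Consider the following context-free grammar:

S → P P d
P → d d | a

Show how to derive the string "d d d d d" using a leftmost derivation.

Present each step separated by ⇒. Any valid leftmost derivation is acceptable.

S ⇒ P P d ⇒ d d P d ⇒ d d d d d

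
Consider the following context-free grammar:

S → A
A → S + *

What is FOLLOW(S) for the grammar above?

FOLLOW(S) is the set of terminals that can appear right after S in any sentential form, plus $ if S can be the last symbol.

We compute FOLLOW(S) using the standard algorithm.
FOLLOW(S) starts with {$}.
FIRST(A) = {}
FIRST(S) = {}
FOLLOW(A) = {$, +}
FOLLOW(S) = {$, +}
Therefore, FOLLOW(S) = {$, +}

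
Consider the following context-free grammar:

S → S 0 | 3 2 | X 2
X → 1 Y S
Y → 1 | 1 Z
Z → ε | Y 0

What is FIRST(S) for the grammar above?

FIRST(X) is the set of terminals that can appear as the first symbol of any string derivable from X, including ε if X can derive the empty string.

We compute FIRST(S) using the standard algorithm.
FIRST(S) = {1, 3}
FIRST(X) = {1}
FIRST(Y) = {1}
FIRST(Z) = {1, ε}
Therefore, FIRST(S) = {1, 3}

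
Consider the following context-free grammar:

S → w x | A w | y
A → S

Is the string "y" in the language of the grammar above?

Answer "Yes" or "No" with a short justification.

Yes - a valid derivation exists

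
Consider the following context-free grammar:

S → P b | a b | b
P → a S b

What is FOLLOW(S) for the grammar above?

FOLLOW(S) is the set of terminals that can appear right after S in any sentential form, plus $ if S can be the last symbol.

We compute FOLLOW(S) using the standard algorithm.
FOLLOW(S) starts with {$}.
FIRST(P) = {a}
FIRST(S) = {a, b}
FOLLOW(P) = {b}
FOLLOW(S) = {$, b}
Therefore, FOLLOW(S) = {$, b}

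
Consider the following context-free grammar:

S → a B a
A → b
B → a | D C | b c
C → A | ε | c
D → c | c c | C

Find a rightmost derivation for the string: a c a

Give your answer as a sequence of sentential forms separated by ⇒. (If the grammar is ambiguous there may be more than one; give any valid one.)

S ⇒ a B a ⇒ a D C a ⇒ a D a ⇒ a c a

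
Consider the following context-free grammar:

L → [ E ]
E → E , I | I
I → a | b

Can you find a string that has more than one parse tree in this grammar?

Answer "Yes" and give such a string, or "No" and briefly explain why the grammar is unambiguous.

No - the grammar is unambiguous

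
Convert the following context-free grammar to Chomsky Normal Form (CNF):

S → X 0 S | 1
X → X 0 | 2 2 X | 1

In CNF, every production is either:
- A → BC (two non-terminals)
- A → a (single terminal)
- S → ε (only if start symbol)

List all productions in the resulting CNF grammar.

T0 → 0; S → 1; T2 → 2; X → 1; S → X X0; X0 → T0 S; X → X T0; X → T2 X1; X1 → T2 X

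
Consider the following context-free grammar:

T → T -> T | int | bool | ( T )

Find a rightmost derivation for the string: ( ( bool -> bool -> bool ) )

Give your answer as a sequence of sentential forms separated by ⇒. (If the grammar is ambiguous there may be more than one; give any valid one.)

T ⇒ ( T ) ⇒ ( ( T ) ) ⇒ ( ( T -> T ) ) ⇒ ( ( T -> T -> T ) ) ⇒ ( ( T -> T -> bool ) ) ⇒ ( ( T -> bool -> bool ) ) ⇒ ( ( bool -> bool -> bool ) )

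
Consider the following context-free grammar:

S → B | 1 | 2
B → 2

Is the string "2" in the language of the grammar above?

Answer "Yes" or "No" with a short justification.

Yes - a valid derivation exists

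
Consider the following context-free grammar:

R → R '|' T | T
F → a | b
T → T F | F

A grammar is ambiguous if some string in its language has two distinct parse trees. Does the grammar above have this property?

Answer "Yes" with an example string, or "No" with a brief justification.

No - the grammar is unambiguous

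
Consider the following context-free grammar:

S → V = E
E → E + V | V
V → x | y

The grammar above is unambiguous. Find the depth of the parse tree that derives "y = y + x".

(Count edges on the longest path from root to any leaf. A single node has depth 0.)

4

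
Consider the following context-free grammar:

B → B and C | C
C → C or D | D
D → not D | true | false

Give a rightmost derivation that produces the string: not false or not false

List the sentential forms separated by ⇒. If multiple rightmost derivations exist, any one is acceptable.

B ⇒ C ⇒ C or D ⇒ C or not D ⇒ C or not false ⇒ D or not false ⇒ not D or not false ⇒ not false or not false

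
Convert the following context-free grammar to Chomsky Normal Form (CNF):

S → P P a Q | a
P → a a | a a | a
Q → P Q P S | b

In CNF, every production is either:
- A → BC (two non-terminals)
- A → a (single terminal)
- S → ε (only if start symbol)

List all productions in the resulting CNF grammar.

TA → a; S → a; P → a; Q → b; S → P X0; X0 → P X1; X1 → TA Q; P → TA TA; P → TA TA; Q → P X2; X2 → Q X3; X3 → P S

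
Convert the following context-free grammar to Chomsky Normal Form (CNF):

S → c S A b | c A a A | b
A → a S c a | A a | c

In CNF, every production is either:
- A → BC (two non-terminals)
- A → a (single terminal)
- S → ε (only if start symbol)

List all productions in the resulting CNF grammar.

TC → c; TB → b; TA → a; S → b; A → c; S → TC X0; X0 → S X1; X1 → A TB; S → TC X2; X2 → A X3; X3 → TA A; A → TA X4; X4 → S X5; X5 → TC TA; A → A TA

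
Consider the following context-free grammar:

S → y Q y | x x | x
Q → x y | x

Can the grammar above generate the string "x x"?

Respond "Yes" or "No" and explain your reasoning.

Yes - a valid derivation exists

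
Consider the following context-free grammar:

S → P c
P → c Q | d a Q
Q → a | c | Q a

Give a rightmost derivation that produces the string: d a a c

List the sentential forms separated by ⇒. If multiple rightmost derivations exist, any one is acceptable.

S ⇒ P c ⇒ d a Q c ⇒ d a a c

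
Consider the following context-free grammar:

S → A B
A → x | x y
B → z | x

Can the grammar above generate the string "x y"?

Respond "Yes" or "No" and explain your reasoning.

No - no valid derivation exists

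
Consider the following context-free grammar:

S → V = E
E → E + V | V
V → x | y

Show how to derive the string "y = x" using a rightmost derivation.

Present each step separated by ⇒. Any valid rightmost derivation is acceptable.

S ⇒ V = E ⇒ V = V ⇒ V = x ⇒ y = x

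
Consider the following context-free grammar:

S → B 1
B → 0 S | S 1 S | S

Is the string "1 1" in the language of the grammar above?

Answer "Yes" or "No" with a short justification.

No - no valid derivation exists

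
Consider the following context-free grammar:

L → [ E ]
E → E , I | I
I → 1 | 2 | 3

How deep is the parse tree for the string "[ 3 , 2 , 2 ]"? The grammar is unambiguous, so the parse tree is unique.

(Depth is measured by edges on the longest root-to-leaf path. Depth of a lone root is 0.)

5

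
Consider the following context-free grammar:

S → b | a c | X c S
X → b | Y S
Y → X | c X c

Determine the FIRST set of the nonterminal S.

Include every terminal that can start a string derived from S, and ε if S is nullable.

We compute FIRST(S) using the standard algorithm.
FIRST(S) = {a, b, c}
FIRST(X) = {b, c}
FIRST(Y) = {b, c}
Therefore, FIRST(S) = {a, b, c}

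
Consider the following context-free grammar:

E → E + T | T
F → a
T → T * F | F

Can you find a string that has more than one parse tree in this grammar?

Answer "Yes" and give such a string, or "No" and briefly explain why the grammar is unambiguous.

No - the grammar is unambiguous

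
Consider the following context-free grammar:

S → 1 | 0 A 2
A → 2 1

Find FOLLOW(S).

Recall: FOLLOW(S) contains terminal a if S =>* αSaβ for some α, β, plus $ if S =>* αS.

We compute FOLLOW(S) using the standard algorithm.
FOLLOW(S) starts with {$}.
FIRST(A) = {2}
FIRST(S) = {0, 1}
FOLLOW(A) = {2}
FOLLOW(S) = {$}
Therefore, FOLLOW(S) = {$}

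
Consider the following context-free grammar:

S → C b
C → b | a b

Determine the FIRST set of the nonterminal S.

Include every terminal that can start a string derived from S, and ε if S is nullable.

We compute FIRST(S) using the standard algorithm.
FIRST(C) = {a, b}
FIRST(S) = {a, b}
Therefore, FIRST(S) = {a, b}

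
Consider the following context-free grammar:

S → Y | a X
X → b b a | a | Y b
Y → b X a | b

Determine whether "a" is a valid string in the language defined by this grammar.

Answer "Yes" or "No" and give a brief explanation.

No - no valid derivation exists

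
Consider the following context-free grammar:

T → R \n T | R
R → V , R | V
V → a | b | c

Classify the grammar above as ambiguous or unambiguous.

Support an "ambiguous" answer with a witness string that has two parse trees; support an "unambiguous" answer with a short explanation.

Unambiguous - every string in the language has a unique parse tree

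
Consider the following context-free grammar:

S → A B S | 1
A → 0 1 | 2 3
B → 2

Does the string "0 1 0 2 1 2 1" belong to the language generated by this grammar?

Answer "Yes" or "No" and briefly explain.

No - no valid derivation exists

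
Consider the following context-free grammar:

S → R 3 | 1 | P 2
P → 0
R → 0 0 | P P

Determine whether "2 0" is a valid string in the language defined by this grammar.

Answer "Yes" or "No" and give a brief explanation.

No - no valid derivation exists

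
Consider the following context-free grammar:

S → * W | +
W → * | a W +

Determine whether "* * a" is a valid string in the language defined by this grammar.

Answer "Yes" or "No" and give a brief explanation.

No - no valid derivation exists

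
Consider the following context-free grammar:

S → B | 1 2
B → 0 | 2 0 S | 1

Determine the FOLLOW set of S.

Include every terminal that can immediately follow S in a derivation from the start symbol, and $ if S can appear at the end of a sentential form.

We compute FOLLOW(S) using the standard algorithm.
FOLLOW(S) starts with {$}.
FIRST(B) = {0, 1, 2}
FIRST(S) = {0, 1, 2}
FOLLOW(B) = {$}
FOLLOW(S) = {$}
Therefore, FOLLOW(S) = {$}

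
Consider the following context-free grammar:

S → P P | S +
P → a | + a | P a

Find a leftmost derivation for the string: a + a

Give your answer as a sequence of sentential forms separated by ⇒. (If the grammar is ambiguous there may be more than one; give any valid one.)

S ⇒ P P ⇒ a P ⇒ a + a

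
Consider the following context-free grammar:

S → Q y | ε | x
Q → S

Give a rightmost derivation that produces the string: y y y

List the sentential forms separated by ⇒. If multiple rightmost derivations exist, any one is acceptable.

S ⇒ Q y ⇒ S y ⇒ Q y y ⇒ S y y ⇒ Q y y y ⇒ S y y y ⇒ y y y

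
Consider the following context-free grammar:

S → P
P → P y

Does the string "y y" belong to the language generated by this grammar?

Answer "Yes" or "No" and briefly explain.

No - no valid derivation exists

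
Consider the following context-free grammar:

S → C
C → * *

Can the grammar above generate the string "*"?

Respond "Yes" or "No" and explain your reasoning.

No - no valid derivation exists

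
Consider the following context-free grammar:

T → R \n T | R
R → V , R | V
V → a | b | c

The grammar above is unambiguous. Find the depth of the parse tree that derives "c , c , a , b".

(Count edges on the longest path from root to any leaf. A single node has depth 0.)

6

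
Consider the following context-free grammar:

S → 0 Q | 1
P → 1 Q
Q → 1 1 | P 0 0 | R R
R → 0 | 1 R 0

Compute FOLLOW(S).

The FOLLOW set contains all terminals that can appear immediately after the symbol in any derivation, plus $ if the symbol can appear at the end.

We compute FOLLOW(S) using the standard algorithm.
FOLLOW(S) starts with {$}.
FIRST(P) = {1}
FIRST(Q) = {0, 1}
FIRST(R) = {0, 1}
FIRST(S) = {0, 1}
FOLLOW(P) = {0}
FOLLOW(Q) = {$, 0}
FOLLOW(R) = {$, 0, 1}
FOLLOW(S) = {$}
Therefore, FOLLOW(S) = {$}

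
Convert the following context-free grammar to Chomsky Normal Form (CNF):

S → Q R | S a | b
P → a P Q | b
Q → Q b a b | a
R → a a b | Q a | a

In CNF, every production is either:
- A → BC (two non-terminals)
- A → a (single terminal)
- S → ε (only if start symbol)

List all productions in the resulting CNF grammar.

TA → a; S → b; P → b; TB → b; Q → a; R → a; S → Q R; S → S TA; P → TA X0; X0 → P Q; Q → Q X1; X1 → TB X2; X2 → TA TB; R → TA X3; X3 → TA TB; R → Q TA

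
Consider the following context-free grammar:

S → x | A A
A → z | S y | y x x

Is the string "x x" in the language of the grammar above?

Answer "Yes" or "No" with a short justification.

No - no valid derivation exists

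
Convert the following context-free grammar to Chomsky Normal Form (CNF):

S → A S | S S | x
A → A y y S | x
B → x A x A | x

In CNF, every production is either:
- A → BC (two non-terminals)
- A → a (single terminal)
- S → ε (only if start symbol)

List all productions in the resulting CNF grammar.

S → x; TY → y; A → x; TX → x; B → x; S → A S; S → S S; A → A X0; X0 → TY X1; X1 → TY S; B → TX X2; X2 → A X3; X3 → TX A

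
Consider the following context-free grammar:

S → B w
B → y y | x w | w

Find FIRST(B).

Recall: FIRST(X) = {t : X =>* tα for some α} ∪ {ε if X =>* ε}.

We compute FIRST(B) using the standard algorithm.
FIRST(B) = {w, x, y}
FIRST(S) = {w, x, y}
Therefore, FIRST(B) = {w, x, y}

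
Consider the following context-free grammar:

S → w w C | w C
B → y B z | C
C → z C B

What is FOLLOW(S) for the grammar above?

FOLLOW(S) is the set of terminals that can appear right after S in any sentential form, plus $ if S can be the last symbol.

We compute FOLLOW(S) using the standard algorithm.
FOLLOW(S) starts with {$}.
FIRST(B) = {y, z}
FIRST(C) = {z}
FIRST(S) = {w}
FOLLOW(B) = {$, y, z}
FOLLOW(C) = {$, y, z}
FOLLOW(S) = {$}
Therefore, FOLLOW(S) = {$}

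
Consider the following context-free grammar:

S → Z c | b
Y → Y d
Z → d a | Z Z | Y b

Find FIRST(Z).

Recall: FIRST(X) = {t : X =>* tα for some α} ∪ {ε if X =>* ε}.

We compute FIRST(Z) using the standard algorithm.
FIRST(S) = {b, d}
FIRST(Y) = {}
FIRST(Z) = {d}
Therefore, FIRST(Z) = {d}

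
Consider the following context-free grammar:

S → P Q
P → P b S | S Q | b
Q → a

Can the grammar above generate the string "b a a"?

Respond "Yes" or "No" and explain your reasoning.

No - no valid derivation exists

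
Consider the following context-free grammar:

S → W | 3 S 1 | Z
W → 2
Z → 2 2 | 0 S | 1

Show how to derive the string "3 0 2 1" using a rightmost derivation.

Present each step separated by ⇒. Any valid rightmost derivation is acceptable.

S ⇒ 3 S 1 ⇒ 3 Z 1 ⇒ 3 0 S 1 ⇒ 3 0 W 1 ⇒ 3 0 2 1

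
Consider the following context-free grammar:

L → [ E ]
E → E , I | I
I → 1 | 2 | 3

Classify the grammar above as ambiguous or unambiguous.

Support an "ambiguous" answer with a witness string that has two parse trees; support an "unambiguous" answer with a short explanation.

Unambiguous - every string in the language has a unique parse tree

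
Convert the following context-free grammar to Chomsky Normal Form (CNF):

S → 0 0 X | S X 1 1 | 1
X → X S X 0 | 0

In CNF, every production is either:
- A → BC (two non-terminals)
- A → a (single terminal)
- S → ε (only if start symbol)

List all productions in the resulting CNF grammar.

T0 → 0; T1 → 1; S → 1; X → 0; S → T0 X0; X0 → T0 X; S → S X1; X1 → X X2; X2 → T1 T1; X → X X3; X3 → S X4; X4 → X T0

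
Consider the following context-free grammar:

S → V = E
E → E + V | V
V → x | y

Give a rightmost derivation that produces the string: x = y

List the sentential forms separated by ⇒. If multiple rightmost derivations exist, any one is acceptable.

S ⇒ V = E ⇒ V = V ⇒ V = y ⇒ x = y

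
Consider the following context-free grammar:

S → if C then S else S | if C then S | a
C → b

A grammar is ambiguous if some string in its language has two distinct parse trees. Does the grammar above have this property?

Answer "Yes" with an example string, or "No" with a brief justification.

Yes - the string 'if b then if b then if b then a else a else a' has two distinct parse trees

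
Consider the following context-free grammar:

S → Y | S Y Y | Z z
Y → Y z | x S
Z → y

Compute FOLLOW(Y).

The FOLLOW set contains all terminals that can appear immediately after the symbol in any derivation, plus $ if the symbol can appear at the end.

We compute FOLLOW(Y) using the standard algorithm.
FOLLOW(S) starts with {$}.
FIRST(S) = {x, y}
FIRST(Y) = {x}
FIRST(Z) = {y}
FOLLOW(S) = {$, x, z}
FOLLOW(Y) = {$, x, z}
FOLLOW(Z) = {z}
Therefore, FOLLOW(Y) = {$, x, z}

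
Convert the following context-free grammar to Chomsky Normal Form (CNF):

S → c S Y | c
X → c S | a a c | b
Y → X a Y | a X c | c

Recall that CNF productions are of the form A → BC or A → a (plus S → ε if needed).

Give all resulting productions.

TC → c; S → c; TA → a; X → b; Y → c; S → TC X0; X0 → S Y; X → TC S; X → TA X1; X1 → TA TC; Y → X X2; X2 → TA Y; Y → TA X3; X3 → X TC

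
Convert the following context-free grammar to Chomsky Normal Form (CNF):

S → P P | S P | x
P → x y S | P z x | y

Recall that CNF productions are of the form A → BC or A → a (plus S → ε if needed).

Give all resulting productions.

S → x; TX → x; TY → y; TZ → z; P → y; S → P P; S → S P; P → TX X0; X0 → TY S; P → P X1; X1 → TZ TX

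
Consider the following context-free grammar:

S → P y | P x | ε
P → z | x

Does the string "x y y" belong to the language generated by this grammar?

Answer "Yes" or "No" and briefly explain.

No - no valid derivation exists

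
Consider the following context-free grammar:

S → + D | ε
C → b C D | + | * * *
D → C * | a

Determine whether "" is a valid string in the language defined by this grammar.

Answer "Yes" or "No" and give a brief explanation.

Yes - a valid derivation exists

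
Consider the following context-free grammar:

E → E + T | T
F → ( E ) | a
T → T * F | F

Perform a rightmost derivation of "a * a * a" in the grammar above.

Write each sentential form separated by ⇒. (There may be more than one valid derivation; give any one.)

E ⇒ T ⇒ T * F ⇒ T * a ⇒ T * F * a ⇒ T * a * a ⇒ F * a * a ⇒ a * a * a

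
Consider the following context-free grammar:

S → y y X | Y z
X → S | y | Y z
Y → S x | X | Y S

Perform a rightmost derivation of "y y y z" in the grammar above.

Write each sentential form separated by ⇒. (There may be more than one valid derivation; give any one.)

S ⇒ y y X ⇒ y y Y z ⇒ y y X z ⇒ y y y z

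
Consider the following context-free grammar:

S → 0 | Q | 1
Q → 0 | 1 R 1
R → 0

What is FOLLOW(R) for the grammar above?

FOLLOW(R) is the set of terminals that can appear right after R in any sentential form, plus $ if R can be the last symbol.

We compute FOLLOW(R) using the standard algorithm.
FOLLOW(S) starts with {$}.
FIRST(Q) = {0, 1}
FIRST(R) = {0}
FIRST(S) = {0, 1}
FOLLOW(Q) = {$}
FOLLOW(R) = {1}
FOLLOW(S) = {$}
Therefore, FOLLOW(R) = {1}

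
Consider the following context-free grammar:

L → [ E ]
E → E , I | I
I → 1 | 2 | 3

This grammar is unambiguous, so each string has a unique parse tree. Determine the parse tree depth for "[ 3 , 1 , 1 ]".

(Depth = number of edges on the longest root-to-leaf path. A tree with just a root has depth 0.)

5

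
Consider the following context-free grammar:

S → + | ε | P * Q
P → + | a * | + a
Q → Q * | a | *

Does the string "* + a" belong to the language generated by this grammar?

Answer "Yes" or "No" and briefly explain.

No - no valid derivation exists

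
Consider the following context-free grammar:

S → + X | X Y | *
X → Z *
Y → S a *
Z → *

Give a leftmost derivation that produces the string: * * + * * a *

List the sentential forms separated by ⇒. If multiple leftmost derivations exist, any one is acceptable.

S ⇒ X Y ⇒ Z * Y ⇒ * * Y ⇒ * * S a * ⇒ * * + X a * ⇒ * * + Z * a * ⇒ * * + * * a *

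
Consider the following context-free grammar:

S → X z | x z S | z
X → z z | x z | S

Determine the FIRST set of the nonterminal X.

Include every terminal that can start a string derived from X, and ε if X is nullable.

We compute FIRST(X) using the standard algorithm.
FIRST(S) = {x, z}
FIRST(X) = {x, z}
Therefore, FIRST(X) = {x, z}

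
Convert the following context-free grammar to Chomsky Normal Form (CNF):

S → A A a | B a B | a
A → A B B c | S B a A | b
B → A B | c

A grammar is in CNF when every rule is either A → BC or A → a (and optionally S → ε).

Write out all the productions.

TA → a; S → a; TC → c; A → b; B → c; S → A X0; X0 → A TA; S → B X1; X1 → TA B; A → A X2; X2 → B X3; X3 → B TC; A → S X4; X4 → B X5; X5 → TA A; B → A B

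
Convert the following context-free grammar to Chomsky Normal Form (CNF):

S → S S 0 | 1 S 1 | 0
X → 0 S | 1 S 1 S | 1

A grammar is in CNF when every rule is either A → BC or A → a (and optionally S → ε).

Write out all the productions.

T0 → 0; T1 → 1; S → 0; X → 1; S → S X0; X0 → S T0; S → T1 X1; X1 → S T1; X → T0 S; X → T1 X2; X2 → S X3; X3 → T1 S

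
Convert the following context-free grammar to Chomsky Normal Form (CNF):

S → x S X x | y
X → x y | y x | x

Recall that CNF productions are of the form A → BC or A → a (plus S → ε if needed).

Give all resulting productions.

TX → x; S → y; TY → y; X → x; S → TX X0; X0 → S X1; X1 → X TX; X → TX TY; X → TY TX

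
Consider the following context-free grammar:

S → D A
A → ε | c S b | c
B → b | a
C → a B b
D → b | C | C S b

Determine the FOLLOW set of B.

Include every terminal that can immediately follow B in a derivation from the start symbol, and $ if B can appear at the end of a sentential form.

We compute FOLLOW(B) using the standard algorithm.
FOLLOW(S) starts with {$}.
FIRST(A) = {c, ε}
FIRST(B) = {a, b}
FIRST(C) = {a}
FIRST(D) = {a, b}
FIRST(S) = {a, b}
FOLLOW(A) = {$, b}
FOLLOW(B) = {b}
FOLLOW(C) = {$, a, b, c}
FOLLOW(D) = {$, b, c}
FOLLOW(S) = {$, b}
Therefore, FOLLOW(B) = {b}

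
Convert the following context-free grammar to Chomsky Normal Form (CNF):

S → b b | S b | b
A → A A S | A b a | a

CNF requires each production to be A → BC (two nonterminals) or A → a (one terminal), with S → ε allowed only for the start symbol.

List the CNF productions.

TB → b; S → b; TA → a; A → a; S → TB TB; S → S TB; A → A X0; X0 → A S; A → A X1; X1 → TB TA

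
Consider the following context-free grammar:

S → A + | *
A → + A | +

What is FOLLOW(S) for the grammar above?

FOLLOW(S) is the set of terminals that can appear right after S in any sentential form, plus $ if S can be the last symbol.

We compute FOLLOW(S) using the standard algorithm.
FOLLOW(S) starts with {$}.
FIRST(A) = {+}
FIRST(S) = {*, +}
FOLLOW(A) = {+}
FOLLOW(S) = {$}
Therefore, FOLLOW(S) = {$}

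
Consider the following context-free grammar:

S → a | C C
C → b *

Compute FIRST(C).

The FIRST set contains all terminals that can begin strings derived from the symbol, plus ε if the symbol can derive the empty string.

We compute FIRST(C) using the standard algorithm.
FIRST(C) = {b}
FIRST(S) = {a, b}
Therefore, FIRST(C) = {b}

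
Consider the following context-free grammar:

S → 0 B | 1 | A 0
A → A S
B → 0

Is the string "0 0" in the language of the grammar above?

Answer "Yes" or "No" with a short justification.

Yes - a valid derivation exists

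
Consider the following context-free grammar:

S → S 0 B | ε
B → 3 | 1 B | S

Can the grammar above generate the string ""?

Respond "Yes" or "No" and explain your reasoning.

Yes - a valid derivation exists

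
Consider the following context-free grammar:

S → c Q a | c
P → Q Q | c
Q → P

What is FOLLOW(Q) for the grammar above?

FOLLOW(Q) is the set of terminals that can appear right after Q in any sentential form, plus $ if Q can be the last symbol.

We compute FOLLOW(Q) using the standard algorithm.
FOLLOW(S) starts with {$}.
FIRST(P) = {c}
FIRST(Q) = {c}
FIRST(S) = {c}
FOLLOW(P) = {a, c}
FOLLOW(Q) = {a, c}
FOLLOW(S) = {$}
Therefore, FOLLOW(Q) = {a, c}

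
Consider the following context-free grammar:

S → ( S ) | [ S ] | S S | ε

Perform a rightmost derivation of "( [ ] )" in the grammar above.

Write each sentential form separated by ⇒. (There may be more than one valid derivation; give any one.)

S ⇒ ( S ) ⇒ ( [ S ] ) ⇒ ( [ ] )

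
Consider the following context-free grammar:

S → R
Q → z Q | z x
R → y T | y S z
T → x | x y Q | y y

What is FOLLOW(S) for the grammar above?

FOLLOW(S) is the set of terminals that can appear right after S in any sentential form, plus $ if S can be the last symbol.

We compute FOLLOW(S) using the standard algorithm.
FOLLOW(S) starts with {$}.
FIRST(Q) = {z}
FIRST(R) = {y}
FIRST(S) = {y}
FIRST(T) = {x, y}
FOLLOW(Q) = {$, z}
FOLLOW(R) = {$, z}
FOLLOW(S) = {$, z}
FOLLOW(T) = {$, z}
Therefore, FOLLOW(S) = {$, z}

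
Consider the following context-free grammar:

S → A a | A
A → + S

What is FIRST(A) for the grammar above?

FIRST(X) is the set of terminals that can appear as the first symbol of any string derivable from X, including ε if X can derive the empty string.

We compute FIRST(A) using the standard algorithm.
FIRST(A) = {+}
FIRST(S) = {+}
Therefore, FIRST(A) = {+}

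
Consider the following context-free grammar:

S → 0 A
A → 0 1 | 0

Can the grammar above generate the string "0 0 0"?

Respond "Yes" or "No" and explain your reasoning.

No - no valid derivation exists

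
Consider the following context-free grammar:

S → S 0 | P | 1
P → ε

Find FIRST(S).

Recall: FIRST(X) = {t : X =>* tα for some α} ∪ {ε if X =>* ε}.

We compute FIRST(S) using the standard algorithm.
FIRST(P) = {ε}
FIRST(S) = {0, 1, ε}
Therefore, FIRST(S) = {0, 1, ε}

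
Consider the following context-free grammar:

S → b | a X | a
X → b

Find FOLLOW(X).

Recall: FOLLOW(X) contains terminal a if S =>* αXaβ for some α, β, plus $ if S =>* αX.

We compute FOLLOW(X) using the standard algorithm.
FOLLOW(S) starts with {$}.
FIRST(S) = {a, b}
FIRST(X) = {b}
FOLLOW(S) = {$}
FOLLOW(X) = {$}
Therefore, FOLLOW(X) = {$}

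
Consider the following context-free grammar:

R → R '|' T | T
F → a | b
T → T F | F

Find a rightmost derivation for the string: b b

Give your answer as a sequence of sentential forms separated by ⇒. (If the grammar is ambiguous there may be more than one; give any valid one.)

R ⇒ T ⇒ T F ⇒ T b ⇒ F b ⇒ b b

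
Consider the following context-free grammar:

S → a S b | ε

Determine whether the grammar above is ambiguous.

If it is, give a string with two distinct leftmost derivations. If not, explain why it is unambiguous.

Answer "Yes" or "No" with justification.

No - the grammar is unambiguous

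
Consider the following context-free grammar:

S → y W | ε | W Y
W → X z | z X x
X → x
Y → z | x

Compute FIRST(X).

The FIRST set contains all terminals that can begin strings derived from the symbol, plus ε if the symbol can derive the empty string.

We compute FIRST(X) using the standard algorithm.
FIRST(S) = {x, y, z, ε}
FIRST(W) = {x, z}
FIRST(X) = {x}
FIRST(Y) = {x, z}
Therefore, FIRST(X) = {x}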